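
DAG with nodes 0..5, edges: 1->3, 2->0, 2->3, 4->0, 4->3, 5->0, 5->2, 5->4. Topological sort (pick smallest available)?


Kahn's algorithm, process smallest node first
Order: [1, 5, 2, 4, 0, 3]


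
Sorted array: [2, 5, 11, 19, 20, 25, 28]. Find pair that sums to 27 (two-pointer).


Two pointers: lo=0, hi=6
Found pair: (2, 25) summing to 27


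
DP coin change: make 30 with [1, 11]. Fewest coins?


dp[0]=0; dp[i]=1+min(dp[i-c] for c in coins)
...dp[25]=5, dp[26]=6, dp[27]=7, dp[28]=8, dp[29]=9, dp[30]=10
Minimum coins for 30 = 10


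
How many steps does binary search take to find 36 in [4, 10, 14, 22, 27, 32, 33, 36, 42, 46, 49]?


Search for 36:
[0,10] mid=5 arr[5]=32
[6,10] mid=8 arr[8]=42
[6,7] mid=6 arr[6]=33
[7,7] mid=7 arr[7]=36
Total: 4 comparisons


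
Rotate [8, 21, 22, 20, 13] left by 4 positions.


Left rotate by 4: [13, 8, 21, 22, 20]


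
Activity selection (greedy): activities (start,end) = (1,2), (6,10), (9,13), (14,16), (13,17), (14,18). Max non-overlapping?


Greedy: pick earliest-ending, then skip overlaps.
Selected (3 activities): [(1, 2), (6, 10), (14, 16)]


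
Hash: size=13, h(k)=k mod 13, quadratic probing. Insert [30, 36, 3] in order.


Insertions: 30->slot 4; 36->slot 10; 3->slot 3
Table: [None, None, None, 3, 30, None, None, None, None, None, 36, None, None]


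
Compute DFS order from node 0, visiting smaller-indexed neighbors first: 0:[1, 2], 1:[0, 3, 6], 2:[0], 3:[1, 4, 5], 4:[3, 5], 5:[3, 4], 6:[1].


DFS stack-based: start with [0]
Visit order: [0, 1, 3, 4, 5, 6, 2]


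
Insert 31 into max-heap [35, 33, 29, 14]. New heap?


Append 31: [35, 33, 29, 14, 31]
Bubble up: no swaps needed
Result: [35, 33, 29, 14, 31]


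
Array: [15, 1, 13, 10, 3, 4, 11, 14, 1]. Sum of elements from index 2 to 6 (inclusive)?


Prefix sums: [0, 15, 16, 29, 39, 42, 46, 57, 71, 72]
Sum[2..6] = prefix[7] - prefix[2] = 57 - 16 = 41


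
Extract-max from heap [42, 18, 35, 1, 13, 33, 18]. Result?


Max = 42
Replace root with last, heapify down
Resulting heap: [35, 18, 33, 1, 13, 18]


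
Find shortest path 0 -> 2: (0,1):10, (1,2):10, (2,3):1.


Dijkstra from 0:
Distances: {0: 0, 1: 10, 2: 20, 3: 21}
Shortest distance to 2 = 20, path = [0, 1, 2]


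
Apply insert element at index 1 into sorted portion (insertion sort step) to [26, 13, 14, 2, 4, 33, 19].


After one pass: [13, 26, 14, 2, 4, 33, 19]


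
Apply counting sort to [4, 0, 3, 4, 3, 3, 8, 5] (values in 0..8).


Count array: [1, 0, 0, 3, 2, 1, 0, 0, 1]
Reconstruct: [0, 3, 3, 3, 4, 4, 5, 8]


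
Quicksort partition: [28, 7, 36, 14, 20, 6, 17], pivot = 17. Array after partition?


Elements <= 17 go left of pivot.
Result: [7, 14, 6, 17, 20, 36, 28], pivot at index 3


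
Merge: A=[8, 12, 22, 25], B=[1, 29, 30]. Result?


Compare heads, take smaller each step.
Merged: [1, 8, 12, 22, 25, 29, 30]


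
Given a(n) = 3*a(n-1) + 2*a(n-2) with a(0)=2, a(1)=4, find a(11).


Build bottom-up:
...a(9)=114568, a(10)=408040, a(11)=3*408040+2*114568=1453256


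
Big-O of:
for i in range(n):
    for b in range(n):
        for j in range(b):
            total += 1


Per nesting level: O(n) * O(n) * O(n) [triangular over b] = O(n^3)
Complexity: O(n^3)


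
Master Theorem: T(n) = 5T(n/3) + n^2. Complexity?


a=5, b=3, c=2. log_3(5)=1.465 < c=2. Case 3: O(n^c) = O(n^2)
Complexity: O(n^2)


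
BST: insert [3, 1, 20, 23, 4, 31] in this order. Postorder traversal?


Root = 3; build tree by BST insertion.
Postorder traversal: [1, 4, 31, 23, 20, 3]


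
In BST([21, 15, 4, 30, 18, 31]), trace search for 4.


BST root = 21
Search for 4: compare at each node
Path: [21, 15, 4]


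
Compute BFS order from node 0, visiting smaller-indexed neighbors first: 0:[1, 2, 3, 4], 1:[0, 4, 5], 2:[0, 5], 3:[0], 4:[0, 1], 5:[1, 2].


BFS queue: start with [0]
Visit order: [0, 1, 2, 3, 4, 5]


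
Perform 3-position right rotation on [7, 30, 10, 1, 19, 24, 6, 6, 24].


Right rotate by 3: [6, 6, 24, 7, 30, 10, 1, 19, 24]


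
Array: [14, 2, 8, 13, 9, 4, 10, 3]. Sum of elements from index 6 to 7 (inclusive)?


Prefix sums: [0, 14, 16, 24, 37, 46, 50, 60, 63]
Sum[6..7] = prefix[8] - prefix[6] = 63 - 50 = 13


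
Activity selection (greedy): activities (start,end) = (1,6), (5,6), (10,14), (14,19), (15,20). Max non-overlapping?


Greedy: pick earliest-ending, then skip overlaps.
Selected (3 activities): [(1, 6), (10, 14), (14, 19)]


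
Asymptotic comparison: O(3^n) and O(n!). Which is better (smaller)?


exponential (base 3) grows slower than factorial
O(3^n) is asymptotically smaller; O(n!) grows faster


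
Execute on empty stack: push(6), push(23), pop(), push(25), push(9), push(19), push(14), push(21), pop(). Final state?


push(6) -> [6]
push(23) -> [6, 23]
pop() returns 23 -> [6]
push(25) -> [6, 25]
push(9) -> [6, 25, 9]
push(19) -> [6, 25, 9, 19]
push(14) -> [6, 25, 9, 19, 14]
push(21) -> [6, 25, 9, 19, 14, 21]
pop() returns 21 -> [6, 25, 9, 19, 14]
Final stack (bottom to top): [6, 25, 9, 19, 14]


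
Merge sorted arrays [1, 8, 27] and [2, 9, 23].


Compare heads, take smaller each step.
Merged: [1, 2, 8, 9, 23, 27]


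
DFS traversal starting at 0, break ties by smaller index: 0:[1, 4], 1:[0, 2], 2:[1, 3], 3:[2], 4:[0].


DFS stack-based: start with [0]
Visit order: [0, 1, 2, 3, 4]


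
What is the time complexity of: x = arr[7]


Analysis: constant-time operation, no loop
Complexity: O(1)


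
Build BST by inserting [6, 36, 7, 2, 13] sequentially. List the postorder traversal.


Root = 6; build tree by BST insertion.
Postorder traversal: [2, 13, 7, 36, 6]


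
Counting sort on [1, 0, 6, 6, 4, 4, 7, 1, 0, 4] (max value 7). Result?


Count array: [2, 2, 0, 0, 3, 0, 2, 1]
Reconstruct: [0, 0, 1, 1, 4, 4, 4, 6, 6, 7]


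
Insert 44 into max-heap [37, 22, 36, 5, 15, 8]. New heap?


Append 44: [37, 22, 36, 5, 15, 8, 44]
Bubble up: swap idx 6(44) with idx 2(36); swap idx 2(44) with idx 0(37)
Result: [44, 22, 37, 5, 15, 8, 36]


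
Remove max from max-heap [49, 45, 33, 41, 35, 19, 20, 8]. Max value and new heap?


Max = 49
Replace root with last, heapify down
Resulting heap: [45, 41, 33, 8, 35, 19, 20]


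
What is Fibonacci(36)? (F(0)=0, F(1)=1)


F(n)=F(n-1)+F(n-2)
...F(34)=5702887, F(35)=9227465, F(36)=14930352


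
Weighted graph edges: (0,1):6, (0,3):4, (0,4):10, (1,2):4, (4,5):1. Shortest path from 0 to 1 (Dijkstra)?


Dijkstra from 0:
Distances: {0: 0, 1: 6, 2: 10, 3: 4, 4: 10, 5: 11}
Shortest distance to 1 = 6, path = [0, 1]


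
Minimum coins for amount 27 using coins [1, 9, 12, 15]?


dp[0]=0; dp[i]=1+min(dp[i-c] for c in coins)
...dp[22]=3, dp[23]=4, dp[24]=2, dp[25]=3, dp[26]=4, dp[27]=2
Minimum coins for 27 = 2


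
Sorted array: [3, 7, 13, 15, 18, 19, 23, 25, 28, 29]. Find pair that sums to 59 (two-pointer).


Two pointers: lo=0, hi=9
No pair sums to 59


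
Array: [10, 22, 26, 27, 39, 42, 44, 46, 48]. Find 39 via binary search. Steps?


Search for 39:
[0,8] mid=4 arr[4]=39
Total: 1 comparisons


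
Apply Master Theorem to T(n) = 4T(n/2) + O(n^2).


a=4, b=2, c=2. log_2(4)=2 = c=2. Case 2: O(n^c log n) = O(n^2 log n)
Complexity: O(n^2 log n)


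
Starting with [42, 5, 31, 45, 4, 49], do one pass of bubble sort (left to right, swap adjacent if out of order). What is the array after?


After one pass: [5, 31, 42, 4, 45, 49]


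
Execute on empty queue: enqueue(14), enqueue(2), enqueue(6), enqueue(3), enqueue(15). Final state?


enqueue(14) -> [14]
enqueue(2) -> [14, 2]
enqueue(6) -> [14, 2, 6]
enqueue(3) -> [14, 2, 6, 3]
enqueue(15) -> [14, 2, 6, 3, 15]
Final queue (front to back): [14, 2, 6, 3, 15]


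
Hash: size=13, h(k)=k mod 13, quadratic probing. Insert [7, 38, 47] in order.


Insertions: 7->slot 7; 38->slot 12; 47->slot 8
Table: [None, None, None, None, None, None, None, 7, 47, None, None, None, 38]


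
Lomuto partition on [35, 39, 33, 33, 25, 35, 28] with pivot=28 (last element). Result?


Elements <= 28 go left of pivot.
Result: [25, 28, 33, 33, 35, 35, 39], pivot at index 1


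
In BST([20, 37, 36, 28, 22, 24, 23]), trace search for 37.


BST root = 20
Search for 37: compare at each node
Path: [20, 37]


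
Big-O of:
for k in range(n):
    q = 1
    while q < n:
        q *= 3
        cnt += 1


Per nesting level: O(n) * O(log n) = O(n log n)
Complexity: O(n log n)


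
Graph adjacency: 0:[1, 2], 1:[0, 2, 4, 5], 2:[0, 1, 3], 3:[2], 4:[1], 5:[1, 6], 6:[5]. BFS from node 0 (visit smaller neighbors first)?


BFS queue: start with [0]
Visit order: [0, 1, 2, 4, 5, 3, 6]


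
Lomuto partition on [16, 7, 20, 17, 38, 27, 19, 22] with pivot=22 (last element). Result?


Elements <= 22 go left of pivot.
Result: [16, 7, 20, 17, 19, 22, 38, 27], pivot at index 5


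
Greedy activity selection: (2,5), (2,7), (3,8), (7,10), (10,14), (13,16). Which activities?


Greedy: pick earliest-ending, then skip overlaps.
Selected (3 activities): [(2, 5), (7, 10), (10, 14)]


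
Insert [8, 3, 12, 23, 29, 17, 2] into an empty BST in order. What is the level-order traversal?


Root = 8; build tree by BST insertion.
Level-Order traversal: [8, 3, 12, 2, 23, 17, 29]


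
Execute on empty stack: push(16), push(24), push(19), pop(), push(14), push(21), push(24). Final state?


push(16) -> [16]
push(24) -> [16, 24]
push(19) -> [16, 24, 19]
pop() returns 19 -> [16, 24]
push(14) -> [16, 24, 14]
push(21) -> [16, 24, 14, 21]
push(24) -> [16, 24, 14, 21, 24]
Final stack (bottom to top): [16, 24, 14, 21, 24]


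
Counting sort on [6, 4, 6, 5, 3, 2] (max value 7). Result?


Count array: [0, 0, 1, 1, 1, 1, 2, 0]
Reconstruct: [2, 3, 4, 5, 6, 6]


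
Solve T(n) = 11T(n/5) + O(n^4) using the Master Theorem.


a=11, b=5, c=4. log_5(11)=1.490 < c=4. Case 3: O(n^c) = O(n^4)
Complexity: O(n^4)


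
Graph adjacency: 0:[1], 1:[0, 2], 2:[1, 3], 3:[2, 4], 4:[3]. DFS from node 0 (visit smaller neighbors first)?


DFS stack-based: start with [0]
Visit order: [0, 1, 2, 3, 4]


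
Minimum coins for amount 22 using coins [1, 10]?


dp[0]=0; dp[i]=1+min(dp[i-c] for c in coins)
...dp[17]=8, dp[18]=9, dp[19]=10, dp[20]=2, dp[21]=3, dp[22]=4
Minimum coins for 22 = 4


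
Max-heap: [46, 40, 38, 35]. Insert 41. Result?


Append 41: [46, 40, 38, 35, 41]
Bubble up: swap idx 4(41) with idx 1(40)
Result: [46, 41, 38, 35, 40]


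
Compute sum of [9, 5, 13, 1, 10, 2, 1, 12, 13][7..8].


Prefix sums: [0, 9, 14, 27, 28, 38, 40, 41, 53, 66]
Sum[7..8] = prefix[9] - prefix[7] = 66 - 41 = 25


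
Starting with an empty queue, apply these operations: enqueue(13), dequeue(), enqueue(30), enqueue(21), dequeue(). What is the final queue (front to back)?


enqueue(13) -> [13]
dequeue() returns 13 -> []
enqueue(30) -> [30]
enqueue(21) -> [30, 21]
dequeue() returns 30 -> [21]
Final queue (front to back): [21]


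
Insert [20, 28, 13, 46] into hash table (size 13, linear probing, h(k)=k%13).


Insertions: 20->slot 7; 28->slot 2; 13->slot 0; 46->slot 8
Table: [13, None, 28, None, None, None, None, 20, 46, None, None, None, None]


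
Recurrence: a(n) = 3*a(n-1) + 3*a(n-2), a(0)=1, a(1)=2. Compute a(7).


Build bottom-up:
...a(5)=477, a(6)=1809, a(7)=3*1809+3*477=6858


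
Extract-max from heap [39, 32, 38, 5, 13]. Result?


Max = 39
Replace root with last, heapify down
Resulting heap: [38, 32, 13, 5]


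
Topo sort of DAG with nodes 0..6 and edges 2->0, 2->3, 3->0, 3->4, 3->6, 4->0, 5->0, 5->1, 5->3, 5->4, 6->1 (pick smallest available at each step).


Kahn's algorithm, process smallest node first
Order: [2, 5, 3, 4, 0, 6, 1]


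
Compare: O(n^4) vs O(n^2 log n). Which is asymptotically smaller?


n^2 log n grows slower than quartic
O(n^2 log n) is asymptotically smaller; O(n^4) grows faster


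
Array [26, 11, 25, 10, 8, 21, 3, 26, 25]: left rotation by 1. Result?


Left rotate by 1: [11, 25, 10, 8, 21, 3, 26, 25, 26]


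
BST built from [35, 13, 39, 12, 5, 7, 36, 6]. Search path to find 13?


BST root = 35
Search for 13: compare at each node
Path: [35, 13]


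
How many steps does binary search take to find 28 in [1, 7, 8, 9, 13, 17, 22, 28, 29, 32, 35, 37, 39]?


Search for 28:
[0,12] mid=6 arr[6]=22
[7,12] mid=9 arr[9]=32
[7,8] mid=7 arr[7]=28
Total: 3 comparisons


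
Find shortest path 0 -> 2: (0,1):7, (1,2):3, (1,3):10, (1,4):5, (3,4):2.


Dijkstra from 0:
Distances: {0: 0, 1: 7, 2: 10, 3: 14, 4: 12}
Shortest distance to 2 = 10, path = [0, 1, 2]


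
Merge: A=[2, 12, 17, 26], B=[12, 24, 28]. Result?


Compare heads, take smaller each step.
Merged: [2, 12, 12, 17, 24, 26, 28]


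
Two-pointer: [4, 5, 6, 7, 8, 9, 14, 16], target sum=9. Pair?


Two pointers: lo=0, hi=7
Found pair: (4, 5) summing to 9


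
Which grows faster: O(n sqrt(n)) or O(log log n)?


double-logarithmic grows slower than n^1.5
O(log log n) is asymptotically smaller; O(n sqrt(n)) grows faster


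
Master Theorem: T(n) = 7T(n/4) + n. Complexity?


a=7, b=4, c=1. log_4(7)=1.404 > c=1. Case 1: O(n^log_b(a)) = O(n^1.404)
Complexity: O(n^1.404)


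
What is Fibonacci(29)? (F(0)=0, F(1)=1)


F(n)=F(n-1)+F(n-2)
...F(27)=196418, F(28)=317811, F(29)=514229


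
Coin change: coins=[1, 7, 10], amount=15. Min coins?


dp[0]=0; dp[i]=1+min(dp[i-c] for c in coins)
...dp[10]=1, dp[11]=2, dp[12]=3, dp[13]=4, dp[14]=2, dp[15]=3
Minimum coins for 15 = 3


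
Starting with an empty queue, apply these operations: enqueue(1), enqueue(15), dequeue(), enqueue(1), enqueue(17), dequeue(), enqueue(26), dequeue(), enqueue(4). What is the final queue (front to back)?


enqueue(1) -> [1]
enqueue(15) -> [1, 15]
dequeue() returns 1 -> [15]
enqueue(1) -> [15, 1]
enqueue(17) -> [15, 1, 17]
dequeue() returns 15 -> [1, 17]
enqueue(26) -> [1, 17, 26]
dequeue() returns 1 -> [17, 26]
enqueue(4) -> [17, 26, 4]
Final queue (front to back): [17, 26, 4]


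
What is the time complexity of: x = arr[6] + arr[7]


Analysis: constant-time operation, no loop
Complexity: O(1)


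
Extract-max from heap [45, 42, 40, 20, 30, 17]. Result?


Max = 45
Replace root with last, heapify down
Resulting heap: [42, 30, 40, 20, 17]


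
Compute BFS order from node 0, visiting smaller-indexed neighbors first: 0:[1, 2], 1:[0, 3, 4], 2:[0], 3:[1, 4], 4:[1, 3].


BFS queue: start with [0]
Visit order: [0, 1, 2, 3, 4]


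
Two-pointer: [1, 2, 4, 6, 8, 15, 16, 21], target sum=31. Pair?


Two pointers: lo=0, hi=7
Found pair: (15, 16) summing to 31


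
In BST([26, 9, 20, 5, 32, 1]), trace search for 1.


BST root = 26
Search for 1: compare at each node
Path: [26, 9, 5, 1]


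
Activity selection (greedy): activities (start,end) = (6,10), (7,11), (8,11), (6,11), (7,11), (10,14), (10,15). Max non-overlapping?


Greedy: pick earliest-ending, then skip overlaps.
Selected (2 activities): [(6, 10), (10, 14)]


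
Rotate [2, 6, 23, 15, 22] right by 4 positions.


Right rotate by 4: [6, 23, 15, 22, 2]


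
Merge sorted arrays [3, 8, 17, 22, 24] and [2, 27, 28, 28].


Compare heads, take smaller each step.
Merged: [2, 3, 8, 17, 22, 24, 27, 28, 28]


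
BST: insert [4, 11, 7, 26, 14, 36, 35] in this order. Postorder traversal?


Root = 4; build tree by BST insertion.
Postorder traversal: [7, 14, 35, 36, 26, 11, 4]


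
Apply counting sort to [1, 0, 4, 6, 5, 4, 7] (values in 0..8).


Count array: [1, 1, 0, 0, 2, 1, 1, 1, 0]
Reconstruct: [0, 1, 4, 4, 5, 6, 7]


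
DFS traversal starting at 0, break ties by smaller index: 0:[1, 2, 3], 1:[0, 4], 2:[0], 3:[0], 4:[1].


DFS stack-based: start with [0]
Visit order: [0, 1, 4, 2, 3]


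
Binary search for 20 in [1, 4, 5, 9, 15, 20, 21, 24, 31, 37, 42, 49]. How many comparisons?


Search for 20:
[0,11] mid=5 arr[5]=20
Total: 1 comparisons


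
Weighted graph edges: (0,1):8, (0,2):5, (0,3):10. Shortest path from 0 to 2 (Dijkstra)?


Dijkstra from 0:
Distances: {0: 0, 1: 8, 2: 5, 3: 10}
Shortest distance to 2 = 5, path = [0, 2]


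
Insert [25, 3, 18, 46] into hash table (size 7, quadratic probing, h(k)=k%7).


Insertions: 25->slot 4; 3->slot 3; 18->slot 5; 46->slot 1
Table: [None, 46, None, 3, 25, 18, None]


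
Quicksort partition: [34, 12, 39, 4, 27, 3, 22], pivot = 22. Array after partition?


Elements <= 22 go left of pivot.
Result: [12, 4, 3, 22, 27, 39, 34], pivot at index 3


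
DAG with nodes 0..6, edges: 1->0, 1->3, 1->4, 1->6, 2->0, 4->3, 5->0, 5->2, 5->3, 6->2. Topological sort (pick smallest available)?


Kahn's algorithm, process smallest node first
Order: [1, 4, 5, 3, 6, 2, 0]


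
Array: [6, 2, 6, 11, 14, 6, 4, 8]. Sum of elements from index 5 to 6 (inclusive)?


Prefix sums: [0, 6, 8, 14, 25, 39, 45, 49, 57]
Sum[5..6] = prefix[7] - prefix[5] = 49 - 39 = 10


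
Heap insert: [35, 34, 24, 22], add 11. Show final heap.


Append 11: [35, 34, 24, 22, 11]
Bubble up: no swaps needed
Result: [35, 34, 24, 22, 11]


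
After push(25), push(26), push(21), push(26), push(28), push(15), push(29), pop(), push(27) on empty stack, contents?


push(25) -> [25]
push(26) -> [25, 26]
push(21) -> [25, 26, 21]
push(26) -> [25, 26, 21, 26]
push(28) -> [25, 26, 21, 26, 28]
push(15) -> [25, 26, 21, 26, 28, 15]
push(29) -> [25, 26, 21, 26, 28, 15, 29]
pop() returns 29 -> [25, 26, 21, 26, 28, 15]
push(27) -> [25, 26, 21, 26, 28, 15, 27]
Final stack (bottom to top): [25, 26, 21, 26, 28, 15, 27]


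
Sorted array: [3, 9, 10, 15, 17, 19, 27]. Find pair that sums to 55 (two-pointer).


Two pointers: lo=0, hi=6
No pair sums to 55


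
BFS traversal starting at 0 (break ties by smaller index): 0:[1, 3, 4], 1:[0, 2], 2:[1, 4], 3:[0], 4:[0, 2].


BFS queue: start with [0]
Visit order: [0, 1, 3, 4, 2]


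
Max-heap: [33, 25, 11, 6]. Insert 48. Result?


Append 48: [33, 25, 11, 6, 48]
Bubble up: swap idx 4(48) with idx 1(25); swap idx 1(48) with idx 0(33)
Result: [48, 33, 11, 6, 25]


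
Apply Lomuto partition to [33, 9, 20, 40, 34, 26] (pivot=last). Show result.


Elements <= 26 go left of pivot.
Result: [9, 20, 26, 40, 34, 33], pivot at index 2


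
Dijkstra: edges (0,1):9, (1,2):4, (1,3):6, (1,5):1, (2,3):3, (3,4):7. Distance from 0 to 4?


Dijkstra from 0:
Distances: {0: 0, 1: 9, 2: 13, 3: 15, 4: 22, 5: 10}
Shortest distance to 4 = 22, path = [0, 1, 3, 4]


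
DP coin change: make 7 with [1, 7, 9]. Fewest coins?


dp[0]=0; dp[i]=1+min(dp[i-c] for c in coins)
...dp[2]=2, dp[3]=3, dp[4]=4, dp[5]=5, dp[6]=6, dp[7]=1
Minimum coins for 7 = 1


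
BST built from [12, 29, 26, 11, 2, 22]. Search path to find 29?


BST root = 12
Search for 29: compare at each node
Path: [12, 29]


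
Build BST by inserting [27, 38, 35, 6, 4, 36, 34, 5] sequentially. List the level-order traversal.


Root = 27; build tree by BST insertion.
Level-Order traversal: [27, 6, 38, 4, 35, 5, 34, 36]


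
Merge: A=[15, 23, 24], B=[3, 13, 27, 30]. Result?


Compare heads, take smaller each step.
Merged: [3, 13, 15, 23, 24, 27, 30]


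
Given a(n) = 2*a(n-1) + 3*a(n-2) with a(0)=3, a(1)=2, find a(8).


Build bottom-up:
...a(6)=913, a(7)=2732, a(8)=2*2732+3*913=8203


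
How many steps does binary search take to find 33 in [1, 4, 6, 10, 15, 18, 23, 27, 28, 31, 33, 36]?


Search for 33:
[0,11] mid=5 arr[5]=18
[6,11] mid=8 arr[8]=28
[9,11] mid=10 arr[10]=33
Total: 3 comparisons


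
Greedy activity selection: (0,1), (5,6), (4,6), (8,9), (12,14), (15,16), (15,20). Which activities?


Greedy: pick earliest-ending, then skip overlaps.
Selected (5 activities): [(0, 1), (5, 6), (8, 9), (12, 14), (15, 16)]


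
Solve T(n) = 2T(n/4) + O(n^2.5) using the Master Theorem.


a=2, b=4, c=2.5. log_4(2)=0.5 < c=2.5. Case 3: O(n^c) = O(n^2.500)
Complexity: O(n^2.500)


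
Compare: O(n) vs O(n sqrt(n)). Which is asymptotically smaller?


linear grows slower than n^1.5
O(n) is asymptotically smaller; O(n sqrt(n)) grows faster


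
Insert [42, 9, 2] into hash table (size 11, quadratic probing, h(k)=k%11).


Insertions: 42->slot 9; 9->slot 10; 2->slot 2
Table: [None, None, 2, None, None, None, None, None, None, 42, 9]


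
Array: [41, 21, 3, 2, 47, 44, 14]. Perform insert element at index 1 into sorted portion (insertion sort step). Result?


After one pass: [21, 41, 3, 2, 47, 44, 14]


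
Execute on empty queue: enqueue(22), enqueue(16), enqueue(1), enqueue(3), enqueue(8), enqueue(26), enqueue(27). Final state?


enqueue(22) -> [22]
enqueue(16) -> [22, 16]
enqueue(1) -> [22, 16, 1]
enqueue(3) -> [22, 16, 1, 3]
enqueue(8) -> [22, 16, 1, 3, 8]
enqueue(26) -> [22, 16, 1, 3, 8, 26]
enqueue(27) -> [22, 16, 1, 3, 8, 26, 27]
Final queue (front to back): [22, 16, 1, 3, 8, 26, 27]


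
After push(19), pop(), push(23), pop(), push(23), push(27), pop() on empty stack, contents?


push(19) -> [19]
pop() returns 19 -> []
push(23) -> [23]
pop() returns 23 -> []
push(23) -> [23]
push(27) -> [23, 27]
pop() returns 27 -> [23]
Final stack (bottom to top): [23]


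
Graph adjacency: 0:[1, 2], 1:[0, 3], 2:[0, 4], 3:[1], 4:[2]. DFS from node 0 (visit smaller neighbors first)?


DFS stack-based: start with [0]
Visit order: [0, 1, 3, 2, 4]


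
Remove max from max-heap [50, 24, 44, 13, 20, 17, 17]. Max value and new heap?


Max = 50
Replace root with last, heapify down
Resulting heap: [44, 24, 17, 13, 20, 17]


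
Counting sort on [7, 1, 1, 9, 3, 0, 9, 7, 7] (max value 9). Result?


Count array: [1, 2, 0, 1, 0, 0, 0, 3, 0, 2]
Reconstruct: [0, 1, 1, 3, 7, 7, 7, 9, 9]


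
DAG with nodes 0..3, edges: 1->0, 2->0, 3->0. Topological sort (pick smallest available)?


Kahn's algorithm, process smallest node first
Order: [1, 2, 3, 0]


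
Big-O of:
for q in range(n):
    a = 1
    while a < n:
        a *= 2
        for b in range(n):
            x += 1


Per nesting level: O(n) * O(log n) * O(n) = O(n^2 log n)
Complexity: O(n^2 log n)


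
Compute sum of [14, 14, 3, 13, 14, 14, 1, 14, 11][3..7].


Prefix sums: [0, 14, 28, 31, 44, 58, 72, 73, 87, 98]
Sum[3..7] = prefix[8] - prefix[3] = 87 - 31 = 56


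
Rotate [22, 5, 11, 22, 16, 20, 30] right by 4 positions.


Right rotate by 4: [22, 16, 20, 30, 22, 5, 11]


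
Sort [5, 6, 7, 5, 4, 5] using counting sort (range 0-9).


Count array: [0, 0, 0, 0, 1, 3, 1, 1, 0, 0]
Reconstruct: [4, 5, 5, 5, 6, 7]


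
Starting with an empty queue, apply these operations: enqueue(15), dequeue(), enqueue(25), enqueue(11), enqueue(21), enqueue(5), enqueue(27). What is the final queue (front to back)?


enqueue(15) -> [15]
dequeue() returns 15 -> []
enqueue(25) -> [25]
enqueue(11) -> [25, 11]
enqueue(21) -> [25, 11, 21]
enqueue(5) -> [25, 11, 21, 5]
enqueue(27) -> [25, 11, 21, 5, 27]
Final queue (front to back): [25, 11, 21, 5, 27]


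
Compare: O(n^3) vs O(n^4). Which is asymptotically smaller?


cubic grows slower than quartic
O(n^3) is asymptotically smaller; O(n^4) grows faster


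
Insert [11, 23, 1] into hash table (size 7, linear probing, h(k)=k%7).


Insertions: 11->slot 4; 23->slot 2; 1->slot 1
Table: [None, 1, 23, None, 11, None, None]


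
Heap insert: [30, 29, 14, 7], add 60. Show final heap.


Append 60: [30, 29, 14, 7, 60]
Bubble up: swap idx 4(60) with idx 1(29); swap idx 1(60) with idx 0(30)
Result: [60, 30, 14, 7, 29]


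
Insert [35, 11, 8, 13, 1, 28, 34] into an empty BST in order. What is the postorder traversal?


Root = 35; build tree by BST insertion.
Postorder traversal: [1, 8, 34, 28, 13, 11, 35]


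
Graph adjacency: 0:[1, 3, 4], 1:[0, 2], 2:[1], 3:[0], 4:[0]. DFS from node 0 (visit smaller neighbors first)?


DFS stack-based: start with [0]
Visit order: [0, 1, 2, 3, 4]


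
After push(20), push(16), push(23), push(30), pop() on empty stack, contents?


push(20) -> [20]
push(16) -> [20, 16]
push(23) -> [20, 16, 23]
push(30) -> [20, 16, 23, 30]
pop() returns 30 -> [20, 16, 23]
Final stack (bottom to top): [20, 16, 23]


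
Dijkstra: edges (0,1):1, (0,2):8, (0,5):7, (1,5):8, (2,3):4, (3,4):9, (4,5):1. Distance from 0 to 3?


Dijkstra from 0:
Distances: {0: 0, 1: 1, 2: 8, 3: 12, 4: 8, 5: 7}
Shortest distance to 3 = 12, path = [0, 2, 3]


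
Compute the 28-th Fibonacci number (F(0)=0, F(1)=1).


F(n)=F(n-1)+F(n-2)
...F(26)=121393, F(27)=196418, F(28)=317811


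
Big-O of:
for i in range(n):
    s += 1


Per nesting level: O(n) = O(n)
Complexity: O(n)


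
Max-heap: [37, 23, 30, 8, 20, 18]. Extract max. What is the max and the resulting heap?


Max = 37
Replace root with last, heapify down
Resulting heap: [30, 23, 18, 8, 20]


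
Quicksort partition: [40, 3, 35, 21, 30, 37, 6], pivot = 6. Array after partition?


Elements <= 6 go left of pivot.
Result: [3, 6, 35, 21, 30, 37, 40], pivot at index 1


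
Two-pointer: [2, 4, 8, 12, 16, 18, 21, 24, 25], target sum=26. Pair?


Two pointers: lo=0, hi=8
Found pair: (2, 24) summing to 26


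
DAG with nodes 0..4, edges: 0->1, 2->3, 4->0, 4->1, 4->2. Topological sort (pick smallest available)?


Kahn's algorithm, process smallest node first
Order: [4, 0, 1, 2, 3]


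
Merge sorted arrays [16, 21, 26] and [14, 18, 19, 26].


Compare heads, take smaller each step.
Merged: [14, 16, 18, 19, 21, 26, 26]


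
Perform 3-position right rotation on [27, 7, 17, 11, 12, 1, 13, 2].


Right rotate by 3: [1, 13, 2, 27, 7, 17, 11, 12]


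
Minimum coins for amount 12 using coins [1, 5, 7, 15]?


dp[0]=0; dp[i]=1+min(dp[i-c] for c in coins)
...dp[7]=1, dp[8]=2, dp[9]=3, dp[10]=2, dp[11]=3, dp[12]=2
Minimum coins for 12 = 2


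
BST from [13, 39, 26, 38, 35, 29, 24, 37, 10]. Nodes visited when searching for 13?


BST root = 13
Search for 13: compare at each node
Path: [13]


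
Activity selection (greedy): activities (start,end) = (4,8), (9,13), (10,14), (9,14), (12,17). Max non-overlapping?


Greedy: pick earliest-ending, then skip overlaps.
Selected (2 activities): [(4, 8), (9, 13)]


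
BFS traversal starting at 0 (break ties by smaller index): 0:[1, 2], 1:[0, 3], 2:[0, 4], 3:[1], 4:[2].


BFS queue: start with [0]
Visit order: [0, 1, 2, 3, 4]


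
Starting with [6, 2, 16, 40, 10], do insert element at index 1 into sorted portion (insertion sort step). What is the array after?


After one pass: [2, 6, 16, 40, 10]


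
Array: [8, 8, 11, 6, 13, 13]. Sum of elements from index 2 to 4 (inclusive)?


Prefix sums: [0, 8, 16, 27, 33, 46, 59]
Sum[2..4] = prefix[5] - prefix[2] = 46 - 16 = 30


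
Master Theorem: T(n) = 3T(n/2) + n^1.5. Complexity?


a=3, b=2, c=1.5. log_2(3)=1.585 > c=1.5. Case 1: O(n^log_b(a)) = O(n^1.585)
Complexity: O(n^1.585)


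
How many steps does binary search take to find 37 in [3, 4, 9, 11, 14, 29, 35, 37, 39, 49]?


Search for 37:
[0,9] mid=4 arr[4]=14
[5,9] mid=7 arr[7]=37
Total: 2 comparisons


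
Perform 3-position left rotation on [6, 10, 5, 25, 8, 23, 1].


Left rotate by 3: [25, 8, 23, 1, 6, 10, 5]


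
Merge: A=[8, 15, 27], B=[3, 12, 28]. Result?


Compare heads, take smaller each step.
Merged: [3, 8, 12, 15, 27, 28]


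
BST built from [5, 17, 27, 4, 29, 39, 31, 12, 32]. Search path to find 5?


BST root = 5
Search for 5: compare at each node
Path: [5]


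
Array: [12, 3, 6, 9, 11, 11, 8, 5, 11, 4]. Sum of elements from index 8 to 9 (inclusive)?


Prefix sums: [0, 12, 15, 21, 30, 41, 52, 60, 65, 76, 80]
Sum[8..9] = prefix[10] - prefix[8] = 80 - 65 = 15


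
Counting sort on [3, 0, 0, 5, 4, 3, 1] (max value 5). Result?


Count array: [2, 1, 0, 2, 1, 1]
Reconstruct: [0, 0, 1, 3, 3, 4, 5]


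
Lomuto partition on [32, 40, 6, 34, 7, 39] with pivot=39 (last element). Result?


Elements <= 39 go left of pivot.
Result: [32, 6, 34, 7, 39, 40], pivot at index 4


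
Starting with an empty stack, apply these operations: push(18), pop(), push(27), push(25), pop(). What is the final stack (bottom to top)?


push(18) -> [18]
pop() returns 18 -> []
push(27) -> [27]
push(25) -> [27, 25]
pop() returns 25 -> [27]
Final stack (bottom to top): [27]


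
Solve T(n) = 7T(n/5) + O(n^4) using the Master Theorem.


a=7, b=5, c=4. log_5(7)=1.209 < c=4. Case 3: O(n^c) = O(n^4)
Complexity: O(n^4)


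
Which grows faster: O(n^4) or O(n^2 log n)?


n^2 log n grows slower than quartic
O(n^2 log n) is asymptotically smaller; O(n^4) grows faster


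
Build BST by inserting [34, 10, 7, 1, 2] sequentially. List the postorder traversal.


Root = 34; build tree by BST insertion.
Postorder traversal: [2, 1, 7, 10, 34]


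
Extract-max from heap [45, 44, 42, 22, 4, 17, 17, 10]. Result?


Max = 45
Replace root with last, heapify down
Resulting heap: [44, 22, 42, 10, 4, 17, 17]


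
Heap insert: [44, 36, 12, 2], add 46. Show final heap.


Append 46: [44, 36, 12, 2, 46]
Bubble up: swap idx 4(46) with idx 1(36); swap idx 1(46) with idx 0(44)
Result: [46, 44, 12, 2, 36]


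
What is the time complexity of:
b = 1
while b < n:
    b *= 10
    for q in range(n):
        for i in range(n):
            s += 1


Per nesting level: O(log n) * O(n) * O(n) = O(n^2 log n)
Complexity: O(n^2 log n)


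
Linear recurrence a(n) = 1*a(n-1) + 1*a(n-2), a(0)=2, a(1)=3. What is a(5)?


Build bottom-up:
...a(3)=8, a(4)=13, a(5)=1*13+1*8=21


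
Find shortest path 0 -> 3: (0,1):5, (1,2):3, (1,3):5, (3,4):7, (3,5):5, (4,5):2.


Dijkstra from 0:
Distances: {0: 0, 1: 5, 2: 8, 3: 10, 4: 17, 5: 15}
Shortest distance to 3 = 10, path = [0, 1, 3]


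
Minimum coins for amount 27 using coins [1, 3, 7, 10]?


dp[0]=0; dp[i]=1+min(dp[i-c] for c in coins)
...dp[22]=4, dp[23]=3, dp[24]=3, dp[25]=4, dp[26]=4, dp[27]=3
Minimum coins for 27 = 3


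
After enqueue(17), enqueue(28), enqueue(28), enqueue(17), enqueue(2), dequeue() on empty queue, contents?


enqueue(17) -> [17]
enqueue(28) -> [17, 28]
enqueue(28) -> [17, 28, 28]
enqueue(17) -> [17, 28, 28, 17]
enqueue(2) -> [17, 28, 28, 17, 2]
dequeue() returns 17 -> [28, 28, 17, 2]
Final queue (front to back): [28, 28, 17, 2]


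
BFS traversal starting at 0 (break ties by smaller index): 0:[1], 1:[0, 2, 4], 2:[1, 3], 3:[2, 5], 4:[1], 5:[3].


BFS queue: start with [0]
Visit order: [0, 1, 2, 4, 3, 5]


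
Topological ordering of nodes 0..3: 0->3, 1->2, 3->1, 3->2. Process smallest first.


Kahn's algorithm, process smallest node first
Order: [0, 3, 1, 2]


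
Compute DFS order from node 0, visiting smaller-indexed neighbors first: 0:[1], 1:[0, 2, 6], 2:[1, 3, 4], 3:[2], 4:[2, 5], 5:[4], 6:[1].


DFS stack-based: start with [0]
Visit order: [0, 1, 2, 3, 4, 5, 6]


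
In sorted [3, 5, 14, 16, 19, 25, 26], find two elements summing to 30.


Two pointers: lo=0, hi=6
Found pair: (5, 25) summing to 30


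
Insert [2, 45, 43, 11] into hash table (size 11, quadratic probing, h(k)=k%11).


Insertions: 2->slot 2; 45->slot 1; 43->slot 10; 11->slot 0
Table: [11, 45, 2, None, None, None, None, None, None, None, 43]


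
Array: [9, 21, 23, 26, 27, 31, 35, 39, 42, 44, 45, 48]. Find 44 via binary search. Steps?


Search for 44:
[0,11] mid=5 arr[5]=31
[6,11] mid=8 arr[8]=42
[9,11] mid=10 arr[10]=45
[9,9] mid=9 arr[9]=44
Total: 4 comparisons


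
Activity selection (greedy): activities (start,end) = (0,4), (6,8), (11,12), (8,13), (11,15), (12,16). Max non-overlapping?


Greedy: pick earliest-ending, then skip overlaps.
Selected (4 activities): [(0, 4), (6, 8), (11, 12), (12, 16)]


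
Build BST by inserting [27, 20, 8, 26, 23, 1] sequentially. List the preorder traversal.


Root = 27; build tree by BST insertion.
Preorder traversal: [27, 20, 8, 1, 26, 23]


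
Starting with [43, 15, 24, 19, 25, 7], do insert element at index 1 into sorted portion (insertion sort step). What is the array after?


After one pass: [15, 43, 24, 19, 25, 7]


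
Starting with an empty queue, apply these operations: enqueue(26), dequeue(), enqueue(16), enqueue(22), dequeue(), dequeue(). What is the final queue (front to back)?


enqueue(26) -> [26]
dequeue() returns 26 -> []
enqueue(16) -> [16]
enqueue(22) -> [16, 22]
dequeue() returns 16 -> [22]
dequeue() returns 22 -> []
Final queue (front to back): []


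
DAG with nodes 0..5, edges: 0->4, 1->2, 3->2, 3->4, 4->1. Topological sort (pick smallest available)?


Kahn's algorithm, process smallest node first
Order: [0, 3, 4, 1, 2, 5]


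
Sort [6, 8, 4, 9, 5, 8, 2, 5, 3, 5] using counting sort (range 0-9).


Count array: [0, 0, 1, 1, 1, 3, 1, 0, 2, 1]
Reconstruct: [2, 3, 4, 5, 5, 5, 6, 8, 8, 9]


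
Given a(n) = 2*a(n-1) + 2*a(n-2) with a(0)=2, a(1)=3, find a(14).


Build bottom-up:
...a(12)=222848, a(13)=608832, a(14)=2*608832+2*222848=1663360


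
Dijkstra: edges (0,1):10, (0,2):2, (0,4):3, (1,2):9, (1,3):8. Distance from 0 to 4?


Dijkstra from 0:
Distances: {0: 0, 1: 10, 2: 2, 3: 18, 4: 3}
Shortest distance to 4 = 3, path = [0, 4]


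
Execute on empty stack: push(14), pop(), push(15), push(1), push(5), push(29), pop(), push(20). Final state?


push(14) -> [14]
pop() returns 14 -> []
push(15) -> [15]
push(1) -> [15, 1]
push(5) -> [15, 1, 5]
push(29) -> [15, 1, 5, 29]
pop() returns 29 -> [15, 1, 5]
push(20) -> [15, 1, 5, 20]
Final stack (bottom to top): [15, 1, 5, 20]


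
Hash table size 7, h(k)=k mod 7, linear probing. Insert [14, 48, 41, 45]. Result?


Insertions: 14->slot 0; 48->slot 6; 41->slot 1; 45->slot 3
Table: [14, 41, None, 45, None, None, 48]


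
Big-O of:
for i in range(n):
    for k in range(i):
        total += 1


Per nesting level: O(n) * O(n) [triangular over i] = O(n^2)
Complexity: O(n^2)


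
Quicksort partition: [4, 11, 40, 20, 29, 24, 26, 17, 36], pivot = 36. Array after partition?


Elements <= 36 go left of pivot.
Result: [4, 11, 20, 29, 24, 26, 17, 36, 40], pivot at index 7


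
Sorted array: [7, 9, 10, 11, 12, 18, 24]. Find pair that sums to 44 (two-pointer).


Two pointers: lo=0, hi=6
No pair sums to 44


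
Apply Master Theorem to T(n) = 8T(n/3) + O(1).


a=8, b=3, c=0. log_3(8)=1.893 > c=0. Case 1: O(n^log_b(a)) = O(n^1.893)
Complexity: O(n^1.893)


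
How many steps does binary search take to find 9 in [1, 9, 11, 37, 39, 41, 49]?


Search for 9:
[0,6] mid=3 arr[3]=37
[0,2] mid=1 arr[1]=9
Total: 2 comparisons


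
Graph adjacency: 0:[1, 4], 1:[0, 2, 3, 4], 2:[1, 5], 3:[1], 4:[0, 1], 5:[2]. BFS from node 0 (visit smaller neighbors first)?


BFS queue: start with [0]
Visit order: [0, 1, 4, 2, 3, 5]


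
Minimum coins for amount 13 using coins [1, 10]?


dp[0]=0; dp[i]=1+min(dp[i-c] for c in coins)
...dp[8]=8, dp[9]=9, dp[10]=1, dp[11]=2, dp[12]=3, dp[13]=4
Minimum coins for 13 = 4


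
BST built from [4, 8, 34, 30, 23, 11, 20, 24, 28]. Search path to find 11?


BST root = 4
Search for 11: compare at each node
Path: [4, 8, 34, 30, 23, 11]


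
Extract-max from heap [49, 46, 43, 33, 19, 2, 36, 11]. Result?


Max = 49
Replace root with last, heapify down
Resulting heap: [46, 33, 43, 11, 19, 2, 36]


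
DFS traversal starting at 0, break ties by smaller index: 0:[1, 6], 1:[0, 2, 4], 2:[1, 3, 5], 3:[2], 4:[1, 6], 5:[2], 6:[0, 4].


DFS stack-based: start with [0]
Visit order: [0, 1, 2, 3, 5, 4, 6]


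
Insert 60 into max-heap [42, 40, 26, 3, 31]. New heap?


Append 60: [42, 40, 26, 3, 31, 60]
Bubble up: swap idx 5(60) with idx 2(26); swap idx 2(60) with idx 0(42)
Result: [60, 40, 42, 3, 31, 26]


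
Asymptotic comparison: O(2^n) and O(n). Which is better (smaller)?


linear grows slower than exponential
O(n) is asymptotically smaller; O(2^n) grows faster


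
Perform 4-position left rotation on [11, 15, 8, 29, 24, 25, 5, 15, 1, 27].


Left rotate by 4: [24, 25, 5, 15, 1, 27, 11, 15, 8, 29]


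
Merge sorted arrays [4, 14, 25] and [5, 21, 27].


Compare heads, take smaller each step.
Merged: [4, 5, 14, 21, 25, 27]


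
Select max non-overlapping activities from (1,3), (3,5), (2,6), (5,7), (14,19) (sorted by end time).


Greedy: pick earliest-ending, then skip overlaps.
Selected (4 activities): [(1, 3), (3, 5), (5, 7), (14, 19)]


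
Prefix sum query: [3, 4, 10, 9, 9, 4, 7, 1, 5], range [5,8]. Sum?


Prefix sums: [0, 3, 7, 17, 26, 35, 39, 46, 47, 52]
Sum[5..8] = prefix[9] - prefix[5] = 52 - 35 = 17


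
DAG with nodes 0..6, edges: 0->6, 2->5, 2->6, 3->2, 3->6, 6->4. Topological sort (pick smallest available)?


Kahn's algorithm, process smallest node first
Order: [0, 1, 3, 2, 5, 6, 4]


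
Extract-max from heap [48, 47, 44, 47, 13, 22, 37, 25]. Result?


Max = 48
Replace root with last, heapify down
Resulting heap: [47, 47, 44, 25, 13, 22, 37]


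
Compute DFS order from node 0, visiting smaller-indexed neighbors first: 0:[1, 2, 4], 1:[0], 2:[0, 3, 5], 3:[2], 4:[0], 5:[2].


DFS stack-based: start with [0]
Visit order: [0, 1, 2, 3, 5, 4]


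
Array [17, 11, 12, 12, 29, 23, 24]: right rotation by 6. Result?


Right rotate by 6: [11, 12, 12, 29, 23, 24, 17]


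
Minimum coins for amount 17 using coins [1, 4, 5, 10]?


dp[0]=0; dp[i]=1+min(dp[i-c] for c in coins)
...dp[12]=3, dp[13]=3, dp[14]=2, dp[15]=2, dp[16]=3, dp[17]=4
Minimum coins for 17 = 4


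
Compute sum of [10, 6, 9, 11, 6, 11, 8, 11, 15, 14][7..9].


Prefix sums: [0, 10, 16, 25, 36, 42, 53, 61, 72, 87, 101]
Sum[7..9] = prefix[10] - prefix[7] = 101 - 61 = 40


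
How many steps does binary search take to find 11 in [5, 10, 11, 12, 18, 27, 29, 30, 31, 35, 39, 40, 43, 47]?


Search for 11:
[0,13] mid=6 arr[6]=29
[0,5] mid=2 arr[2]=11
Total: 2 comparisons


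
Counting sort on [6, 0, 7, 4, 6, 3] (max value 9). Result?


Count array: [1, 0, 0, 1, 1, 0, 2, 1, 0, 0]
Reconstruct: [0, 3, 4, 6, 6, 7]


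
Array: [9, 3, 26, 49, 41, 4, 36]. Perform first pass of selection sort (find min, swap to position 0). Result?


After one pass: [3, 9, 26, 49, 41, 4, 36]


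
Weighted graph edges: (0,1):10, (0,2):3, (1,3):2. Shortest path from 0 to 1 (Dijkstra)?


Dijkstra from 0:
Distances: {0: 0, 1: 10, 2: 3, 3: 12}
Shortest distance to 1 = 10, path = [0, 1]


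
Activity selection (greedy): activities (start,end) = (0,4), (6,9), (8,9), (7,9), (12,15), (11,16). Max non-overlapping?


Greedy: pick earliest-ending, then skip overlaps.
Selected (3 activities): [(0, 4), (6, 9), (12, 15)]


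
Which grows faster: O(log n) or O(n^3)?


logarithmic grows slower than cubic
O(log n) is asymptotically smaller; O(n^3) grows faster


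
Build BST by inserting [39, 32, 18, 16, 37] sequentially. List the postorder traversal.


Root = 39; build tree by BST insertion.
Postorder traversal: [16, 18, 37, 32, 39]


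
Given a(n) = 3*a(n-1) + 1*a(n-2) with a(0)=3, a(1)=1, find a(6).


Build bottom-up:
...a(4)=63, a(5)=208, a(6)=3*208+1*63=687


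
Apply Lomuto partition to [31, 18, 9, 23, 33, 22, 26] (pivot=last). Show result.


Elements <= 26 go left of pivot.
Result: [18, 9, 23, 22, 26, 31, 33], pivot at index 4


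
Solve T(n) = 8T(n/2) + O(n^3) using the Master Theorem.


a=8, b=2, c=3. log_2(8)=3 = c=3. Case 2: O(n^c log n) = O(n^3 log n)
Complexity: O(n^3 log n)


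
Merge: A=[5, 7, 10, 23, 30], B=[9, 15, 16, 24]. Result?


Compare heads, take smaller each step.
Merged: [5, 7, 9, 10, 15, 16, 23, 24, 30]


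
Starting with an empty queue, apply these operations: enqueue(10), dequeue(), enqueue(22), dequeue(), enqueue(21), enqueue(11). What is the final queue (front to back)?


enqueue(10) -> [10]
dequeue() returns 10 -> []
enqueue(22) -> [22]
dequeue() returns 22 -> []
enqueue(21) -> [21]
enqueue(11) -> [21, 11]
Final queue (front to back): [21, 11]
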